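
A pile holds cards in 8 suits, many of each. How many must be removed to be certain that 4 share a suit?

In the worst case you draw 3 of each of the 8 suits: 8 × 3 = 24.
One more forces 4 of some suit, so 24 + 1 = 25.

25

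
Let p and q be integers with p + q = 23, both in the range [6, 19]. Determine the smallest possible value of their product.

Since p + q is fixed, pushing one of them to its bound minimizes the product.
At the endpoint p = 6, q = 23 − 6 = 17, so pq = 6 × 17 = 102.

102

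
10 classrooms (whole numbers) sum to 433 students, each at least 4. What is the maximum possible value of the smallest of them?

If every one of the 10 were at least 44, the total would be at least 10 × 44 = 440 > 433.
Taking 7 copies of 43 and 3 copies of 44 gives exactly 433, so 43 is attained.

43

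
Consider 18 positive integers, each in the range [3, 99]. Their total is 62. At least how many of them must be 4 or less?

14

Let j be the number exceeding 4. Then the total is ≥ 5·j + 3·(18 − j) = 54 + 2j.
So 2j ≤ 8 and j ≤ 4; hence at least 18 − 4 = 14 are ≤ 4.
Exactly 14 works: 14 values at 3 and 4 at 5 total 62.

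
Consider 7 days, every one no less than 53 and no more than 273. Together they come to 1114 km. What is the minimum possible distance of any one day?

Minimizing one value means maximizing the remaining 6.
The other 6 can take up 6 × 273 = 1638 ≥ 1114 − 53, so one day can sit at its floor of 53.
Achievable: one at 53 and the other 6 totalling 1061, which fits since 6 × 53 ≤ 1061 ≤ 6 × 273.

53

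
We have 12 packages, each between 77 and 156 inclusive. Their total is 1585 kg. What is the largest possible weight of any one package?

To make one package as large as possible, make the other 11 as small as possible.
The other 11 contribute at least 11 × 77 = 847, leaving at most 1585 − 847 = 738.
But each package is capped at 156, so the maximum is 156.
Achievable: one at 156 and the other 11 totalling 1429, which fits since 11 × 77 ≤ 1429 ≤ 11 × 156.

156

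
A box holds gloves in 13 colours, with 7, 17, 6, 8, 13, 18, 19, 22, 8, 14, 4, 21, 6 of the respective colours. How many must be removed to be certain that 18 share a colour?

152

In the worst case you take as many as possible of each colour without reaching 18: 7 + 17 + 6 + 8 + 13 + 17 + 17 + 17 + 8 + 14 + 4 + 17 + 6 = 151.
The next one must give 18 of some colour, so 151 + 1 = 152.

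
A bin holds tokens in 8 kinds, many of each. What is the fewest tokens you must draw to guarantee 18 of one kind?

137

In the worst case you draw 17 of each of the 8 kinds: 8 × 17 = 136.
One more forces 18 of some kind, so 136 + 1 = 137.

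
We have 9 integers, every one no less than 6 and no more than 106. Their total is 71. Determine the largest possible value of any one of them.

Maximizing one value means minimizing the remaining 8.
The other 8 contribute at least 8 × 6 = 48, leaving at most 71 − 48 = 23.
Since 23 ≤ 106, this is achievable: one at 23 and 8 at 6.

23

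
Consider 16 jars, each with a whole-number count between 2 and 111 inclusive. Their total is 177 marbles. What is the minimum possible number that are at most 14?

Let j be the number exceeding 14. Then the total is ≥ 15·j + 2·(16 − j) = 32 + 13j.
So 13j ≤ 145 and j ≤ 11; hence at least 16 − 11 = 5 are ≤ 14.
Exactly 5 works: 5 values at 2 and 11 at 15 total 175; raise one of the low values by 2 (still ≤ 14) to hit 177.

5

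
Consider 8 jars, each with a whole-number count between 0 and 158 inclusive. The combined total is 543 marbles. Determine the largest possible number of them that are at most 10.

4

Each value at 10 or below falls at least 158 − 10 = 148 short of the ceiling 158.
The ceiling total is 8 × 158 = 1264, and we need 543, so at most ⌊(1264 − 543)/148⌋ = 4 can be that low.
k = 4 is achieved by 4 values at 10 and 4 at 158, total 672; lower one of the 158's by 129 (still > 10) to reach 543.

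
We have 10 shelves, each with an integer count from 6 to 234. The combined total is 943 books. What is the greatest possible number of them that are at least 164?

If k of the values are ≥ 164, the total is ≥ 164k + 6(10 − k).
Setting 164k + 6(10 − k) ≤ 943 gives 158k ≤ 883, so k ≤ 5.
k = 5 is achieved by 5 values at 164 and 5 at 6, total 850; add 93 to one value (staying below 164) to reach 943.

5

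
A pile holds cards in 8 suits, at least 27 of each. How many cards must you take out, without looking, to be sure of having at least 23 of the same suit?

177

You could draw 22 of every suit without reaching 23 of any — 176 in all.
One more forces 23 of some suit, so 176 + 1 = 177.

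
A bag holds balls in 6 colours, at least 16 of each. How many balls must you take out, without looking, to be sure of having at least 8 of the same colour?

43

You could draw 7 of every colour without reaching 8 of any — 42 in all.
One more forces 8 of some colour, so 42 + 1 = 43.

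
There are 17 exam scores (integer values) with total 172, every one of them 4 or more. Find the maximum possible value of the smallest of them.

10

If every one of the 17 were at least 11, the total would be at least 17 × 11 = 187 > 172.
Achievable: 15 of them at 10 and 2 at 11 total 172.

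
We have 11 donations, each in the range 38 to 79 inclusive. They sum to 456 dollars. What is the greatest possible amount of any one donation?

76

Maximizing one value means minimizing the remaining 10.
The other 10 contribute at least 10 × 38 = 380, leaving at most 456 − 380 = 76.
Since 76 ≤ 79, this is achievable: one at 76 and 10 at 38.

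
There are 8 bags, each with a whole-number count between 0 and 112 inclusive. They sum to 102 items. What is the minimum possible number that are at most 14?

Let j be the number exceeding 14. Then the total is ≥ 15·j + 0·(8 − j) = 0 + 15j.
So 15j ≤ 102 and j ≤ 6; hence at least 8 − 6 = 2 are ≤ 14.
Exactly 2 works: 2 values at 0 and 6 at 15 total 90; raise one of the low values by 12 (still ≤ 14) to hit 102.

2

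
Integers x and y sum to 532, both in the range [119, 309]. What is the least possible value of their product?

68907

xy = x(532 − x) is concave in x, so over [223, 309] it is minimized at an endpoint.
The extreme feasible split is x = 223, y = 309, giving xy = 68907.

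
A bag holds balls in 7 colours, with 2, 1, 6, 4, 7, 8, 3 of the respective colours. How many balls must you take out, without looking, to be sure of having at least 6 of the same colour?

In the worst case you take as many as possible of each colour without reaching 6: 2 + 1 + 5 + 4 + 5 + 5 + 3 = 25.
The next one must give 6 of some colour, so 25 + 1 = 26.

26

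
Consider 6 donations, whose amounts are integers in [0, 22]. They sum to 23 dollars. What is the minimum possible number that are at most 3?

If only k of them are at most 3, the other 6 − k are at least 4, so the total is at least (6 − k)·4 + k·0.
This is ≤ 23, so (6 − k)·4 + 0k ≤ 23, which gives k ≥ 1.
Exactly 1 works: 1 value at 0 and 5 at 4 total 20; raise one of the low values by 3 (still ≤ 3) to hit 23.

1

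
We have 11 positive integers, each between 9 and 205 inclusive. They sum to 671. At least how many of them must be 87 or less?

Each value above 87 is at least 88, contributing at least 88 − 9 = 79 above the floor 9.
The sum exceeds the floor total 99 by 572, so at most ⌊572/79⌋ = 7 exceed 87, and at least 4 are ≤ 87.
Exactly 4 works: 4 values at 9 and 7 at 88 total 652; raise one of the low values by 19 (still ≤ 87) to hit 671.

4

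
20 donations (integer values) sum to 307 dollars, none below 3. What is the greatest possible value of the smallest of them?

The average is 307/20 < 16, so some value is ≤ 15.
Equality holds with 13 values of 15 and 7 values of 16.

15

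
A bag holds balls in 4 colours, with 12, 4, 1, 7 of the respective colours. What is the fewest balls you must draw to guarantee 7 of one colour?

In the worst case you take as many as possible of each colour without reaching 7: 6 + 4 + 1 + 6 = 17.
The next one must give 7 of some colour, so 17 + 1 = 18.

18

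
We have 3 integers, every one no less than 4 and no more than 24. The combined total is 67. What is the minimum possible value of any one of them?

19

Minimizing one value means maximizing the remaining 2.
The other 2 contribute at most 2 × 24 = 48, leaving at least 67 − 48 = 19.
Since 19 ≥ 4, this is achievable: one at 19 and 2 at 24.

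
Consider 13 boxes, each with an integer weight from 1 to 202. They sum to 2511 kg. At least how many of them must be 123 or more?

12

Suppose at most 13 − j of them reach 123; then j values are ≤ 122 and the rest ≤ 202.
The total is then ≤ 122·j + 202·(13 − j) = 2626 − 80j. For this to be ≥ 2511 we need j ≤ 1, so at least 13 − 1 = 12 must reach 123.
Exactly 12 works: 12 values at 202 and 1 at 122 total 2546; lower one of the high values by 35 (still ≥ 123) to hit 2511.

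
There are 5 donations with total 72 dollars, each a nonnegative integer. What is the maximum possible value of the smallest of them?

If every one of the 5 were at least 15, the total would be at least 5 × 15 = 75 > 72.
Equality holds with 3 values of 14 and 2 values of 15.

14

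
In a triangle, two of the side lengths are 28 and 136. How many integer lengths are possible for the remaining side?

The triangle inequality gives |28 − 136| < c < 28 + 136, i.e. 108 < c < 164.
So c can be any integer from 109 to 163: 55 values.

55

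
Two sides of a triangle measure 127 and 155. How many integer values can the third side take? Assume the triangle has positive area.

253

The triangle inequality gives |127 − 155| < c < 127 + 155, i.e. 28 < c < 282.
So c can be any integer from 29 to 281: 253 values.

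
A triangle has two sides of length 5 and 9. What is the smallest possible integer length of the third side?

5

The third side must exceed |5 − 9| = 4.
The smallest integer above 4 is 5.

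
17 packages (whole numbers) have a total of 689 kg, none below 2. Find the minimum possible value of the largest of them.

If every one of the 17 were at most 40, the total would be at most 17 × 40 = 680 < 689.
Taking 8 copies of 40 and 9 copies of 41 gives exactly 689, so 41 is attained.

41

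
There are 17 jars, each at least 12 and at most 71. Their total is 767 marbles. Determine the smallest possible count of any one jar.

12

Minimizing one value means maximizing the remaining 16.
The other 16 can take up 16 × 71 = 1136 ≥ 767 − 12, so one jar can sit at its floor of 12.
Achievable: one at 12 and the other 16 totalling 755, which fits since 16 × 12 ≤ 755 ≤ 16 × 71.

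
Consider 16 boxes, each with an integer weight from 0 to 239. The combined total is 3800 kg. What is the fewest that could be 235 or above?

Each value short of 235 is at most 234, costing at least 239 − 234 = 5 against the maximum total of 3824.
We can afford to lose at most 3824 − 3800 = 24, so at most ⌊24/5⌋ = 4 fall short, and at least 12 are ≥ 235.
Exactly 12 works: 12 values at 239 and 4 at 234 total 3804; lower one of the high values by 4 (still ≥ 235) to hit 3800.

12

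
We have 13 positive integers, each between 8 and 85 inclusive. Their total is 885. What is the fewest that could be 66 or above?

2

Suppose at most 13 − j of them reach 66; then j values are ≤ 65 and the rest ≤ 85.
The total is then ≤ 65·j + 85·(13 − j) = 1105 − 20j. For this to be ≥ 885 we need j ≤ 11, so at least 13 − 11 = 2 must reach 66.
Exactly 2 works: 2 values at 85 and 11 at 65 total 885.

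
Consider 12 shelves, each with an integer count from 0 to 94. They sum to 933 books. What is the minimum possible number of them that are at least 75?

Each value short of 75 is at most 74, costing at least 94 − 74 = 20 against the maximum total of 1128.
We can afford to lose at most 1128 − 933 = 195, so at most ⌊195/20⌋ = 9 fall short, and at least 3 are ≥ 75.
Exactly 3 works: 3 values at 94 and 9 at 74 total 948; lower one of the high values by 15 (still ≥ 75) to hit 933.

3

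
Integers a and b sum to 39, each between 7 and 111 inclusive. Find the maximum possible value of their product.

With a + b fixed, ab peaks when the two are closest together.
Taking a = 19 and b = 20 (both in [7, 111]) gives ab = 380.

380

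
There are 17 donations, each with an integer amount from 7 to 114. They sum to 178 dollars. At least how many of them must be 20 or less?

If only k of them are at most 20, the other 17 − k are at least 21, so the total is at least (17 − k)·21 + k·7.
This is ≤ 178, so (17 − k)·21 + 7k ≤ 178, which gives k ≥ 13.
Exactly 13 works: 13 values at 7 and 4 at 21 total 175; raise one of the low values by 3 (still ≤ 20) to hit 178.

13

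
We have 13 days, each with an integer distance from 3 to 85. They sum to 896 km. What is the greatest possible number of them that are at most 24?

3

Each value at 24 or below falls at least 85 − 24 = 61 short of the ceiling 85.
The ceiling total is 13 × 85 = 1105, and we need 896, so at most ⌊(1105 − 896)/61⌋ = 3 can be that low.
k = 3 is achieved by 3 values at 24 and 10 at 85, total 922; lower one of the 85's by 26 (still > 24) to reach 896.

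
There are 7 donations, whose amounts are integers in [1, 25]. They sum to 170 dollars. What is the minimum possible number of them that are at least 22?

Each value short of 22 is at most 21, costing at least 25 − 21 = 4 against the maximum total of 175.
We can afford to lose at most 175 − 170 = 5, so at most ⌊5/4⌋ = 1 fall short, and at least 6 are ≥ 22.
Exactly 6 works: 6 values at 25 and 1 at 21 total 171; lower one of the high values by 1 (still ≥ 22) to hit 170.

6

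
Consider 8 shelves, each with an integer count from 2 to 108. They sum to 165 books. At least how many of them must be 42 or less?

Each value above 42 is at least 43, contributing at least 43 − 2 = 41 above the floor 2.
The sum exceeds the floor total 16 by 149, so at most ⌊149/41⌋ = 3 exceed 42, and at least 5 are ≤ 42.
Exactly 5 works: 5 values at 2 and 3 at 43 total 139; raise one of the low values by 26 (still ≤ 42) to hit 165.

5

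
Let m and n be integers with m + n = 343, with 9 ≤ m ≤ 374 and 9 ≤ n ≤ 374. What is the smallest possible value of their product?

3006

mn = m(343 − m) is concave in m, so over [9, 334] it is minimized at an endpoint.
The extreme feasible split is m = 9, n = 334, giving mn = 3006.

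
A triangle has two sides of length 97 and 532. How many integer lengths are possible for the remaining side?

193

The triangle inequality gives |97 − 532| < c < 97 + 532, i.e. 435 < c < 629.
So c can be any integer from 436 to 628: 193 values.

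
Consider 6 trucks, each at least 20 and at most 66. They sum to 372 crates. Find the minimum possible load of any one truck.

Minimizing one value means maximizing the remaining 5.
The other 5 contribute at most 5 × 66 = 330, leaving at least 372 − 330 = 42.
Since 42 ≥ 20, this is achievable: one at 42 and 5 at 66.

42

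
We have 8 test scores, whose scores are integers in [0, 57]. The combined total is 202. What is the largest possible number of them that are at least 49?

4

If k of the values are ≥ 49, the total is ≥ 49k + 0(8 − k).
Setting 49k + 0(8 − k) ≤ 202 gives 49k ≤ 202, so k ≤ 4.
k = 4 is achieved by 4 values at 49 and 4 at 0, total 196; add 6 to one value (staying below 49) to reach 202.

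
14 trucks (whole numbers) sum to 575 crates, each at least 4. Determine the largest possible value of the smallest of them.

41

The average is 575/14 < 42, so some value is ≤ 41.
Achievable: 13 of them at 41 and 1 at 42 total 575.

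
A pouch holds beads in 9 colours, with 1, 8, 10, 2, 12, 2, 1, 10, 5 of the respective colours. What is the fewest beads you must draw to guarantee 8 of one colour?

In the worst case you take as many as possible of each colour without reaching 8: 1 + 7 + 7 + 2 + 7 + 2 + 1 + 7 + 5 = 39.
The next one must give 8 of some colour, so 39 + 1 = 40.

40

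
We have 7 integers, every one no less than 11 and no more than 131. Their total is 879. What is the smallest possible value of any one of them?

93

To make one integer as small as possible, make the other 6 as large as possible.
The other 6 contribute at most 6 × 131 = 786, leaving at least 879 − 786 = 93.
Since 93 ≥ 11, this is achievable: one at 93 and 6 at 131.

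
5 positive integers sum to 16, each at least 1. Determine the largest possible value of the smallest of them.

The 5 values sum to 16, so their minimum is at most ⌊16/5⌋ = 3.
Equality holds with 4 values of 3 and 1 value of 4.

3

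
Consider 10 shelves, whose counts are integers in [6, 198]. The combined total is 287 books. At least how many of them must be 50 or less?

Each value above 50 is at least 51, contributing at least 51 − 6 = 45 above the floor 6.
The sum exceeds the floor total 60 by 227, so at most ⌊227/45⌋ = 5 exceed 50, and at least 5 are ≤ 50.
Exactly 5 works: 5 values at 6 and 5 at 51 total 285; raise one of the low values by 2 (still ≤ 50) to hit 287.

5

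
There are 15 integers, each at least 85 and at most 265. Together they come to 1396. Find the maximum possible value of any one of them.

To make one integer as large as possible, make the other 14 as small as possible.
The other 14 contribute at least 14 × 85 = 1190, leaving at most 1396 − 1190 = 206.
Since 206 ≤ 265, this is achievable: one at 206 and 14 at 85.

206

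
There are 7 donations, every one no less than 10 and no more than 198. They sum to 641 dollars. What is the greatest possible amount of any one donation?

Maximizing one value means minimizing the remaining 6.
The other 6 contribute at least 6 × 10 = 60, leaving at most 641 − 60 = 581.
But each donation is capped at 198, so the maximum is 198.
Achievable: one at 198 and the other 6 totalling 443, which fits since 6 × 10 ≤ 443 ≤ 6 × 198.

198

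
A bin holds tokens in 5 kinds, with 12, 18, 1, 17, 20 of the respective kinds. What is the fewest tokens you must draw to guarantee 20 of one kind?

In the worst case you take as many as possible of each kind without reaching 20: 12 + 18 + 1 + 17 + 19 = 67.
The next one must give 20 of some kind, so 67 + 1 = 68.

68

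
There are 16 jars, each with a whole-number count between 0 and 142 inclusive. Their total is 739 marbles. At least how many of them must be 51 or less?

Let j be the number exceeding 51. Then the total is ≥ 52·j + 0·(16 − j) = 0 + 52j.
So 52j ≤ 739 and j ≤ 14; hence at least 16 − 14 = 2 are ≤ 51.
Exactly 2 works: 2 values at 0 and 14 at 52 total 728; raise one of the low values by 11 (still ≤ 51) to hit 739.

2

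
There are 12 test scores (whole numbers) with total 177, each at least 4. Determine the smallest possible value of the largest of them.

Some value must be at least ⌈177/12⌉ = 15, since 12 × 14 = 168 < 177.
Taking 3 copies of 14 and 9 copies of 15 gives exactly 177, so 15 is attained.

15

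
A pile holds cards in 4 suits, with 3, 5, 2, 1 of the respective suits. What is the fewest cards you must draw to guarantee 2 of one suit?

5

In the worst case you take as many as possible of each suit without reaching 2: 1 + 1 + 1 + 1 = 4.
The next one must give 2 of some suit, so 4 + 1 = 5.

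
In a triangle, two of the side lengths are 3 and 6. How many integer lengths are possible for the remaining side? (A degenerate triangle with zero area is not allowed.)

The triangle inequality gives |3 − 6| < c < 3 + 6, i.e. 3 < c < 9.
So c can be any integer from 4 to 8: 5 values.

5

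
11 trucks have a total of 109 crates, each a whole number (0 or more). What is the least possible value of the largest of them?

10

The 11 values sum to 109, so their maximum is at least ⌈109/11⌉ = 10.
Achievable: 10 of them at 10 and 1 at 9 total 109.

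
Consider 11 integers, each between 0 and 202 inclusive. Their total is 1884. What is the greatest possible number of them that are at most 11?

1

Each value at 11 or below falls at least 202 − 11 = 191 short of the ceiling 202.
The ceiling total is 11 × 202 = 2222, and we need 1884, so at most ⌊(2222 − 1884)/191⌋ = 1 can be that low.
k = 1 is achieved by 1 value at 11 and 10 at 202, total 2031; lower one of the 202's by 147 (still > 11) to reach 1884.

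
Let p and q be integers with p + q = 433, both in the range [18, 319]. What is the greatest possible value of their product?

For a fixed sum, the product pq is largest when p and q are as close as possible.
Taking p = 216 and q = 217 (both in [18, 319]) gives pq = 46872.

46872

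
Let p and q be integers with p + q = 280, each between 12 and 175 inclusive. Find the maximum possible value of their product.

19600

For a fixed sum, the product pq is largest when p and q are as close as possible.
Taking p = 140 and q = 140 (both in [12, 175]) gives pq = 19600.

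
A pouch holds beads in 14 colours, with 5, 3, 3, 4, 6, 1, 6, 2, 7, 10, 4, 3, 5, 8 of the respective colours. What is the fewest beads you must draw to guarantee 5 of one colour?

49

In the worst case you take as many as possible of each colour without reaching 5: 4 + 3 + 3 + 4 + 4 + 1 + 4 + 2 + 4 + 4 + 4 + 3 + 4 + 4 = 48.
The next one must give 5 of some colour, so 48 + 1 = 49.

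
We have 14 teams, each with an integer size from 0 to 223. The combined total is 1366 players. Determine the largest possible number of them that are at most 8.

Each value at 8 or below falls at least 223 − 8 = 215 short of the ceiling 223.
The ceiling total is 14 × 223 = 3122, and we need 1366, so at most ⌊(3122 − 1366)/215⌋ = 8 can be that low.
k = 8 is achieved by 8 values at 8 and 6 at 223, total 1402; lower one of the 223's by 36 (still > 8) to reach 1366.

8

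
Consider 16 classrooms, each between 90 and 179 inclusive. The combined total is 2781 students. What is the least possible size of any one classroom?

96

To make one classroom as small as possible, make the other 15 as large as possible.
The other 15 contribute at most 15 × 179 = 2685, leaving at least 2781 − 2685 = 96.
Since 96 ≥ 90, this is achievable: one at 96 and 15 at 179.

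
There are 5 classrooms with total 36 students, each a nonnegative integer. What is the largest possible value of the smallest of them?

7

The 5 values sum to 36, so their minimum is at most ⌊36/5⌋ = 7.
Achievable: 4 of them at 7 and 1 at 8 total 36.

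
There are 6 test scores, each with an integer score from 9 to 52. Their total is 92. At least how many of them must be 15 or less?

1

Let j be the number exceeding 15. Then the total is ≥ 16·j + 9·(6 − j) = 54 + 7j.
So 7j ≤ 38 and j ≤ 5; hence at least 6 − 5 = 1 are ≤ 15.
Exactly 1 works: 1 value at 9 and 5 at 16 total 89; raise one of the low values by 3 (still ≤ 15) to hit 92.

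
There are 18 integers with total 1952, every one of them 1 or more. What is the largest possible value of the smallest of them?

108

If every one of the 18 were at least 109, the total would be at least 18 × 109 = 1962 > 1952.
Equality holds with 10 values of 108 and 8 values of 109.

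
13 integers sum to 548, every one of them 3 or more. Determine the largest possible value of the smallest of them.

The average is 548/13 < 43, so some value is ≤ 42.
Equality holds with 11 values of 42 and 2 values of 43.

42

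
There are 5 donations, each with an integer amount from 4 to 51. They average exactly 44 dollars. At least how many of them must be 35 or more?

3

The total is 5 × 44 = 220.
Each value short of 35 is at most 34, costing at least 51 − 34 = 17 against the maximum total of 255.
We can afford to lose at most 255 − 220 = 35, so at most ⌊35/17⌋ = 2 fall short, and at least 3 are ≥ 35.
Exactly 3 works: 3 values at 51 and 2 at 34 total 221; lower one of the high values by 1 (still ≥ 35) to hit 220.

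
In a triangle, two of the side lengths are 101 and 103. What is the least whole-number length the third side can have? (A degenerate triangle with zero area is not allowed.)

The third side must exceed |101 − 103| = 2.
The smallest integer above 2 is 3.

3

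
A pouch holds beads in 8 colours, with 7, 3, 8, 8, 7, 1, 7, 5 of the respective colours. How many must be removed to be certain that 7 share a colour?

40

In the worst case you take as many as possible of each colour without reaching 7: 6 + 3 + 6 + 6 + 6 + 1 + 6 + 5 = 39.
The next one must give 7 of some colour, so 39 + 1 = 40.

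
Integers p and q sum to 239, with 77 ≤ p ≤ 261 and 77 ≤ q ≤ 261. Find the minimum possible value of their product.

12474

pq = p(239 − p) is concave in p, so over [77, 162] it is minimized at an endpoint.
The extreme feasible split is p = 77, q = 162, giving pq = 12474.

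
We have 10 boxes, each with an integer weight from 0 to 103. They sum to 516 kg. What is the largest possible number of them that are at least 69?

Suppose k of them are at least 69. Those contribute at least 69 each and the other 10 − k at least 0 each.
So the total is at least 69k + 0(10 − k) = 0 + 69k. This must be ≤ 516, giving k ≤ 7.
k = 7 is achieved by 7 values at 69 and 3 at 0, total 483; add 33 to one value (staying below 69) to reach 516.

7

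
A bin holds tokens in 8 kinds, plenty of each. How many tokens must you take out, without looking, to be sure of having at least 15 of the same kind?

113

You could draw 14 of every kind without reaching 15 of any — 112 in all.
One more forces 15 of some kind, so 112 + 1 = 113.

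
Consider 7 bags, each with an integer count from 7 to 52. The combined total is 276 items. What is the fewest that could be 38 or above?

2

If only k of them are at least 38, the other 7 − k are at most 37, so the total is at most k·52 + (7 − k)·37.
This must reach 276, so k·52 + (7 − k)·37 ≥ 276, giving k ≥ 2.
Exactly 2 works: 2 values at 52 and 5 at 37 total 289; lower one of the high values by 13 (still ≥ 38) to hit 276.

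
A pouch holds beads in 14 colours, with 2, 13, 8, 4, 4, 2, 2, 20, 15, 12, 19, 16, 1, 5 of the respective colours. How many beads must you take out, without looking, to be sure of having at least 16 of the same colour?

114

In the worst case you take as many as possible of each colour without reaching 16: 2 + 13 + 8 + 4 + 4 + 2 + 2 + 15 + 15 + 12 + 15 + 15 + 1 + 5 = 113.
The next one must give 16 of some colour, so 113 + 1 = 114.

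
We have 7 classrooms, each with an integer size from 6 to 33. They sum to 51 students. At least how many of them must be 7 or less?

3

Let j be the number exceeding 7. Then the total is ≥ 8·j + 6·(7 − j) = 42 + 2j.
So 2j ≤ 9 and j ≤ 4; hence at least 7 − 4 = 3 are ≤ 7.
Exactly 3 works: 3 values at 6 and 4 at 8 total 50; raise one of the low values by 1 (still ≤ 7) to hit 51.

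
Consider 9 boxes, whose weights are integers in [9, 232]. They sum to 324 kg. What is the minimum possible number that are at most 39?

If only k of them are at most 39, the other 9 − k are at least 40, so the total is at least (9 − k)·40 + k·9.
This is ≤ 324, so (9 − k)·40 + 9k ≤ 324, which gives k ≥ 2.
Exactly 2 works: 2 values at 9 and 7 at 40 total 298; raise one of the low values by 26 (still ≤ 39) to hit 324.

2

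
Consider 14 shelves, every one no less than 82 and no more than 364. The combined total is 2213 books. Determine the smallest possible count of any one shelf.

82

To make one shelf as small as possible, make the other 13 as large as possible.
The other 13 can take up 13 × 364 = 4732 ≥ 2213 − 82, so one shelf can sit at its floor of 82.
Achievable: one at 82 and the other 13 totalling 2131, which fits since 13 × 82 ≤ 2131 ≤ 13 × 364.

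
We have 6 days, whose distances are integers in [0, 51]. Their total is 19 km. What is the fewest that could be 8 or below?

Let j be the number exceeding 8. Then the total is ≥ 9·j + 0·(6 − j) = 0 + 9j.
So 9j ≤ 19 and j ≤ 2; hence at least 6 − 2 = 4 are ≤ 8.
Exactly 4 works: 4 values at 0 and 2 at 9 total 18; raise one of the low values by 1 (still ≤ 8) to hit 19.

4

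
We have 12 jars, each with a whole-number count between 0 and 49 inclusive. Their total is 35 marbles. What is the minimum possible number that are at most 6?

Each value above 6 is at least 7, contributing at least 7 − 0 = 7 above the floor 0.
The sum exceeds the floor total 0 by 35, so at most ⌊35/7⌋ = 5 exceed 6, and at least 7 are ≤ 6.
Exactly 7 works: 7 values at 0 and 5 at 7 total 35.

7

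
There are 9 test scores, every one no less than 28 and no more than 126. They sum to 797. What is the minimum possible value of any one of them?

To make one score as small as possible, make the other 8 as large as possible.
The other 8 can take up 8 × 126 = 1008 ≥ 797 − 28, so one score can sit at its floor of 28.
Achievable: one at 28 and the other 8 totalling 769, which fits since 8 × 28 ≤ 769 ≤ 8 × 126.

28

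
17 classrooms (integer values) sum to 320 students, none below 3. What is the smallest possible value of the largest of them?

The average is 320/17 > 18, so not all 17 can be 18 or less; the largest is ≥ 19.
Taking 3 copies of 18 and 14 copies of 19 gives exactly 320, so 19 is attained.

19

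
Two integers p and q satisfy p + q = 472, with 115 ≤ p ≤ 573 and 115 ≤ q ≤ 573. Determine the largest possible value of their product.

55696

pq = p(472 − p) is maximized when p is as near 472/2 as the bounds allow.
Taking p = 236 and q = 236 (both in [115, 573]) gives pq = 55696.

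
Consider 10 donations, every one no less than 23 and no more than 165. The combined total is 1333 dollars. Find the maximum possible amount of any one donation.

To make one donation as large as possible, make the other 9 as small as possible.
The other 9 contribute at least 9 × 23 = 207, leaving at most 1333 − 207 = 1126.
But each donation is capped at 165, so the maximum is 165.
Achievable: one at 165 and the other 9 totalling 1168, which fits since 9 × 23 ≤ 1168 ≤ 9 × 165.

165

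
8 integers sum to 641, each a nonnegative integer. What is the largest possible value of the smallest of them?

80

If every one of the 8 were at least 81, the total would be at least 8 × 81 = 648 > 641.
Achievable: 7 of them at 80 and 1 at 81 total 641.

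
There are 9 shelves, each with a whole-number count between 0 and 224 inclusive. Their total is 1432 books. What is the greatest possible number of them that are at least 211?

6

With k values at 211 or above and the rest at least 0, the sum is at least 0 + 211k.
Since the sum is 1432, we need 211k ≤ 1432, i.e. k ≤ 6.
k = 6 is achieved by 6 values at 211 and 3 at 0, total 1266; add 166 to one value (staying below 211) to reach 1432.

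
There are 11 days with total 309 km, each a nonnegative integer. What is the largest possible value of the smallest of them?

If every one of the 11 were at least 29, the total would be at least 11 × 29 = 319 > 309.
Equality holds with 10 values of 28 and 1 value of 29.

28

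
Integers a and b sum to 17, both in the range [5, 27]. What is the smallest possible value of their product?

ab = a(17 − a) is concave in a, so over [5, 12] it is minimized at an endpoint.
The extreme feasible split is a = 5, b = 12, giving ab = 60.

60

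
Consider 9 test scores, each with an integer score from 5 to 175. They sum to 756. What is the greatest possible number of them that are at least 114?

If k of the values are ≥ 114, the total is ≥ 114k + 5(9 − k).
Setting 114k + 5(9 − k) ≤ 756 gives 109k ≤ 711, so k ≤ 6.
k = 6 is achieved by 6 values at 114 and 3 at 5, total 699; add 57 to one value (staying below 114) to reach 756.

6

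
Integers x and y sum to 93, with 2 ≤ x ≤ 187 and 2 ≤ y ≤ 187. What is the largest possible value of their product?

xy = x(93 − x) is maximized when x is as near 93/2 as the bounds allow.
Taking x = 46 and y = 47 (both in [2, 187]) gives xy = 2162.

2162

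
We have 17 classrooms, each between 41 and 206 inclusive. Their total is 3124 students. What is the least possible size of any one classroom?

41

Minimizing one value means maximizing the remaining 16.
The other 16 can take up 16 × 206 = 3296 ≥ 3124 − 41, so one classroom can sit at its floor of 41.
Achievable: one at 41 and the other 16 totalling 3083, which fits since 16 × 41 ≤ 3083 ≤ 16 × 206.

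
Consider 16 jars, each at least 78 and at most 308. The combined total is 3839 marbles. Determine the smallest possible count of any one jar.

78

To make one jar as small as possible, make the other 15 as large as possible.
The other 15 can take up 15 × 308 = 4620 ≥ 3839 − 78, so one jar can sit at its floor of 78.
Achievable: one at 78 and the other 15 totalling 3761, which fits since 15 × 78 ≤ 3761 ≤ 15 × 308.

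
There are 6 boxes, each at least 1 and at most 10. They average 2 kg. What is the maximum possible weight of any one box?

7

Maximizing one value means minimizing the remaining 5.
The total is 6 × 2 = 12.
The other 5 contribute at least 5 × 1 = 5, leaving at most 12 − 5 = 7.
Since 7 ≤ 10, this is achievable: one at 7 and 5 at 1.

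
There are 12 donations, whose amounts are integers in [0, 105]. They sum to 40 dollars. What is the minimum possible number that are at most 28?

11

If only k of them are at most 28, the other 12 − k are at least 29, so the total is at least (12 − k)·29 + k·0.
This is ≤ 40, so (12 − k)·29 + 0k ≤ 40, which gives k ≥ 11.
Exactly 11 works: 11 values at 0 and 1 at 29 total 29; raise one of the low values by 11 (still ≤ 28) to hit 40.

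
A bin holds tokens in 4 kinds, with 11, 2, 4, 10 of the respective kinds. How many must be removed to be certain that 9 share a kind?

In the worst case you take as many as possible of each kind without reaching 9: 8 + 2 + 4 + 8 = 22.
The next one must give 9 of some kind, so 22 + 1 = 23.

23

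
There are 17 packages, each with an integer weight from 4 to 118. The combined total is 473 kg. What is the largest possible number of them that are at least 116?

3

If k of the values are ≥ 116, the total is ≥ 116k + 4(17 − k).
Setting 116k + 4(17 − k) ≤ 473 gives 112k ≤ 405, so k ≤ 3.
k = 3 is achieved by 3 values at 116 and 14 at 4, total 404; add 69 to one value (staying below 116) to reach 473.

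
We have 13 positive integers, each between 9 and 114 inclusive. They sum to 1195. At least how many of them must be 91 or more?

Suppose at most 13 − j of them reach 91; then j values are ≤ 90 and the rest ≤ 114.
The total is then ≤ 90·j + 114·(13 − j) = 1482 − 24j. For this to be ≥ 1195 we need j ≤ 11, so at least 13 − 11 = 2 must reach 91.
Exactly 2 works: 2 values at 114 and 11 at 90 total 1218; lower one of the high values by 23 (still ≥ 91) to hit 1195.

2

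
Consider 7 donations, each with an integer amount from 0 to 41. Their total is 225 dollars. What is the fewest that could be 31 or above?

2

If only k of them are at least 31, the other 7 − k are at most 30, so the total is at most k·41 + (7 − k)·30.
This must reach 225, so k·41 + (7 − k)·30 ≥ 225, giving k ≥ 2.
Exactly 2 works: 2 values at 41 and 5 at 30 total 232; lower one of the high values by 7 (still ≥ 31) to hit 225.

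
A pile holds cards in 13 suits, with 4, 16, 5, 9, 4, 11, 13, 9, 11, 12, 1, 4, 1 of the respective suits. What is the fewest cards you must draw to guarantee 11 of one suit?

88

In the worst case you take as many as possible of each suit without reaching 11: 4 + 10 + 5 + 9 + 4 + 10 + 10 + 9 + 10 + 10 + 1 + 4 + 1 = 87.
The next one must give 11 of some suit, so 87 + 1 = 88.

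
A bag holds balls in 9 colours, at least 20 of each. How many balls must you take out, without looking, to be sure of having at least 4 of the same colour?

28

You could draw 3 of every colour without reaching 4 of any — 27 in all.
One more forces 4 of some colour, so 27 + 1 = 28.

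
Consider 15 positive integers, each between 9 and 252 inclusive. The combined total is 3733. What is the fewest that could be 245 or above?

10

Each value short of 245 is at most 244, costing at least 252 − 244 = 8 against the maximum total of 3780.
We can afford to lose at most 3780 − 3733 = 47, so at most ⌊47/8⌋ = 5 fall short, and at least 10 are ≥ 245.
Exactly 10 works: 10 values at 252 and 5 at 244 total 3740; lower one of the high values by 7 (still ≥ 245) to hit 3733.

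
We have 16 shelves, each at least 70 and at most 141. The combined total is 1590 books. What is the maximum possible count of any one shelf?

141

Maximizing one value means minimizing the remaining 15.
The other 15 contribute at least 15 × 70 = 1050, leaving at most 1590 − 1050 = 540.
But each shelf is capped at 141, so the maximum is 141.
Achievable: one at 141 and the other 15 totalling 1449, which fits since 15 × 70 ≤ 1449 ≤ 15 × 141.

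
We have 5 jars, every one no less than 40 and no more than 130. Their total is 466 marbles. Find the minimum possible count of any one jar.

To make one jar as small as possible, make the other 4 as large as possible.
The other 4 can take up 4 × 130 = 520 ≥ 466 − 40, so one jar can sit at its floor of 40.
Achievable: one at 40 and the other 4 totalling 426, which fits since 4 × 40 ≤ 426 ≤ 4 × 130.

40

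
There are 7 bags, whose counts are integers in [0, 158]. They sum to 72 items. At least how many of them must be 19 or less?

4

Each value above 19 is at least 20, contributing at least 20 − 0 = 20 above the floor 0.
The sum exceeds the floor total 0 by 72, so at most ⌊72/20⌋ = 3 exceed 19, and at least 4 are ≤ 19.
Exactly 4 works: 4 values at 0 and 3 at 20 total 60; raise one of the low values by 12 (still ≤ 19) to hit 72.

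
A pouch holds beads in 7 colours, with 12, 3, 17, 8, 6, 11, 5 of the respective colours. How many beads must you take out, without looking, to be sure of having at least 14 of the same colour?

59

In the worst case you take as many as possible of each colour without reaching 14: 12 + 3 + 13 + 8 + 6 + 11 + 5 = 58.
The next one must give 14 of some colour, so 58 + 1 = 59.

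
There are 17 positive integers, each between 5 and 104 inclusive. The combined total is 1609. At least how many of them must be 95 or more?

2

Each value short of 95 is at most 94, costing at least 104 − 94 = 10 against the maximum total of 1768.
We can afford to lose at most 1768 − 1609 = 159, so at most ⌊159/10⌋ = 15 fall short, and at least 2 are ≥ 95.
Exactly 2 works: 2 values at 104 and 15 at 94 total 1618; lower one of the high values by 9 (still ≥ 95) to hit 1609.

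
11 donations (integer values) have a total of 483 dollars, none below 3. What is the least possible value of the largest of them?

44

If every one of the 11 were at most 43, the total would be at most 11 × 43 = 473 < 483.
Equality holds with 10 values of 44 and 1 value of 43.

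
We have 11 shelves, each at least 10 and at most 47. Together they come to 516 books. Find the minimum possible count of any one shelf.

46

Minimizing one value means maximizing the remaining 10.
The other 10 contribute at most 10 × 47 = 470, leaving at least 516 − 470 = 46.
Since 46 ≥ 10, this is achievable: one at 46 and 10 at 47.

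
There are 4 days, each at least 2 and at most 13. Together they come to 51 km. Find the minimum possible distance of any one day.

12

Minimizing one value means maximizing the remaining 3.
The other 3 contribute at most 3 × 13 = 39, leaving at least 51 − 39 = 12.
Since 12 ≥ 2, this is achievable: one at 12 and 3 at 13.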